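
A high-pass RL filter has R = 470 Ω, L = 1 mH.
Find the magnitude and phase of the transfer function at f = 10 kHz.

Step 1 — Angular frequency: ω = 2π·1e+04 = 6.283e+04 rad/s.
Step 2 — Transfer function: H(jω) = jωL/(R + jωL).
Step 3 — Numerator jωL = j·62.83; denominator R + jωL = 470 + j62.83.
Step 4 — H = 0.01756 + j0.1313.
Step 5 — Magnitude: |H| = 0.1325 (-17.6 dB); phase: φ = 82.4°.

|H| = 0.1325 (-17.6 dB), φ = 82.4°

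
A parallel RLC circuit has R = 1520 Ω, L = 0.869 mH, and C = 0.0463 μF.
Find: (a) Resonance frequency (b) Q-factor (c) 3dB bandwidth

Step 1 — Resonance: ω₀ = 1/√(LC) = 1/√(0.000869·4.63e-08) = 1.577e+05 rad/s.
Step 2 — f₀ = ω₀/(2π) = 2.509e+04 Hz.
Step 3 — Parallel Q: Q = R/(ω₀L) = 1520/(1.577e+05·0.000869) = 11.09.
Step 4 — Bandwidth: Δω = ω₀/Q = 1.421e+04 rad/s; BW = Δω/(2π) = 2261 Hz.

(a) f₀ = 2.509e+04 Hz  (b) Q = 11.09  (c) BW = 2261 Hz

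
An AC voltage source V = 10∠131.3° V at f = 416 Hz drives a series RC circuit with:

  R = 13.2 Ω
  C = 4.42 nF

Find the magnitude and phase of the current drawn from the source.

Step 1 — Angular frequency: ω = 2π·f = 2π·416 = 2614 rad/s.
Step 2 — Component impedances:
  R: Z = R = 13.2 Ω
  C: Z = 1/(jωC) = -j/(ω·C) = 0 - j8.656e+04 Ω
Step 3 — Series combination: Z_total = R + C = 13.2 - j8.656e+04 Ω = 8.656e+04∠-90.0° Ω.
Step 4 — Source phasor: V = 10∠131.3° V = -6.6 + j7.513 V.
Step 5 — Ohm's law: I = V / Z_total = (-6.6 + j7.513) / (13.2 - j8.656e+04) = -8.681e-05 - j7.624e-05 A.
Step 6 — Convert to polar: |I| = 0.0001155 A, ∠I = -138.7°.

I = 0.0001155∠-138.7° A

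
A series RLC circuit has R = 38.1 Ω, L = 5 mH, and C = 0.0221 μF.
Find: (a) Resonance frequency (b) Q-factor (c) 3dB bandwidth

Step 1 — Resonance: ω₀ = 1/√(LC) = 1/√(0.005·2.21e-08) = 9.513e+04 rad/s.
Step 2 — f₀ = ω₀/(2π) = 1.514e+04 Hz.
Step 3 — Series Q: Q = ω₀L/R = 9.513e+04·0.005/38.1 = 12.48.
Step 4 — Bandwidth: Δω = ω₀/Q = 7620 rad/s; BW = Δω/(2π) = 1213 Hz.

(a) f₀ = 1.514e+04 Hz  (b) Q = 12.48  (c) BW = 1213 Hz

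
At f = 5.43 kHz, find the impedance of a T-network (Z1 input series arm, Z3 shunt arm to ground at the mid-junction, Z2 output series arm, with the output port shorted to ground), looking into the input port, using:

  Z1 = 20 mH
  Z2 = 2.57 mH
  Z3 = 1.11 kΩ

Step 1 — Angular frequency: ω = 2π·f = 2π·5430 = 3.412e+04 rad/s.
Step 2 — Component impedances:
  Z1: Z = jωL = j·3.412e+04·0.02 = 0 + j682.4 Ω
  Z2: Z = jωL = j·3.412e+04·0.00257 = 0 + j87.68 Ω
  Z3: Z = R = 1110 Ω
Step 3 — With the output port shorted to ground, the output series arm Z2 runs from the junction to ground; the shunt arm Z3 also runs from the junction to ground. They appear in parallel: Z3 || Z2 = 6.883 + j87.14 Ω.
Step 4 — Series with input arm Z1: Z_in = Z1 + (Z3 || Z2) = 6.883 + j769.5 Ω = 769.5∠89.5° Ω.

Z = 6.883 + j769.5 Ω = 769.5∠89.5° Ω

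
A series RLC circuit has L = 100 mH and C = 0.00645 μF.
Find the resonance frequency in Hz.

Step 1 — Resonance condition Im(Z)=0 gives ω₀ = 1/√(LC).
Step 2 — ω₀ = 1/√(0.1·6.45e-09) = 3.937e+04 rad/s.
Step 3 — f₀ = ω₀/(2π) = 6267 Hz.

f₀ = 6267 Hz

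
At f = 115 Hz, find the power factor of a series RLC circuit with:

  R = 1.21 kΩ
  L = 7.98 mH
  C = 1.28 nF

Step 1 — Angular frequency: ω = 2π·f = 2π·115 = 722.6 rad/s.
Step 2 — Component impedances:
  R: Z = R = 1210 Ω
  L: Z = jωL = j·722.6·0.00798 = 0 + j5.766 Ω
  C: Z = 1/(jωC) = -j/(ω·C) = 0 - j1.081e+06 Ω
Step 3 — Series combination: Z_total = R + L + C = 1210 - j1.081e+06 Ω = 1.081e+06∠-89.9° Ω.
Step 4 — Power factor: PF = cos(φ) = Re(Z)/|Z| = 1210/1.081e+06 = 0.001119.
Step 5 — Type: Im(Z) = -1.081e+06 ⇒ leading (phase φ = -89.9°).

PF = 0.001119 (leading, φ = -89.9°)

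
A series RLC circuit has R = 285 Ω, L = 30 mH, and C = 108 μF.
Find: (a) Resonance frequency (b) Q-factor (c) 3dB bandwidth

Step 1 — Resonance: ω₀ = 1/√(LC) = 1/√(0.03·0.000108) = 555.6 rad/s.
Step 2 — f₀ = ω₀/(2π) = 88.42 Hz.
Step 3 — Series Q: Q = ω₀L/R = 555.6·0.03/285 = 0.05848.
Step 4 — Bandwidth: Δω = ω₀/Q = 9500 rad/s; BW = Δω/(2π) = 1512 Hz.

(a) f₀ = 88.42 Hz  (b) Q = 0.05848  (c) BW = 1512 Hz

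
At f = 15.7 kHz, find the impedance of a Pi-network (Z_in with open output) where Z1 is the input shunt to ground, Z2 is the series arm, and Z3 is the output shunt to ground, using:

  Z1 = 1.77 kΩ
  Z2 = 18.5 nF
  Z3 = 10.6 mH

Step 1 — Angular frequency: ω = 2π·f = 2π·1.57e+04 = 9.865e+04 rad/s.
Step 2 — Component impedances:
  Z1: Z = R = 1770 Ω
  Z2: Z = 1/(jωC) = -j/(ω·C) = 0 - j548 Ω
  Z3: Z = jωL = j·9.865e+04·0.0106 = 0 + j1046 Ω
Step 3 — With open output, the series arm Z2 and the output shunt Z3 appear in series to ground: Z2 + Z3 = 0 + j497.7 Ω.
Step 4 — Parallel with input shunt Z1: Z_in = Z1 || (Z2 + Z3) = 129.7 + j461.2 Ω = 479.1∠74.3° Ω.

Z = 129.7 + j461.2 Ω = 479.1∠74.3° Ω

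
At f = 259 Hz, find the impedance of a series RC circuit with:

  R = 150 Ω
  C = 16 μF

Step 1 — Angular frequency: ω = 2π·f = 2π·259 = 1627 rad/s.
Step 2 — Component impedances:
  R: Z = R = 150 Ω
  C: Z = 1/(jωC) = -j/(ω·C) = 0 - j38.41 Ω
Step 3 — Series combination: Z_total = R + C = 150 - j38.41 Ω = 154.8∠-14.4° Ω.

Z = 150 - j38.41 Ω = 154.8∠-14.4° Ω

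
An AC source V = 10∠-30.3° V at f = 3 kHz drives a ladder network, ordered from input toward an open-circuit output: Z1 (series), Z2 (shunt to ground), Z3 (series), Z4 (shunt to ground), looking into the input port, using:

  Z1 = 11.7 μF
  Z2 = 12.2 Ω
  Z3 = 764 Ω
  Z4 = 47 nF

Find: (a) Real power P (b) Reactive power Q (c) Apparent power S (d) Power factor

Step 1 — Angular frequency: ω = 2π·f = 2π·3000 = 1.885e+04 rad/s.
Step 2 — Component impedances:
  Z1: Z = 1/(jωC) = -j/(ω·C) = 0 - j4.534 Ω
  Z2: Z = R = 12.2 Ω
  Z3: Z = R = 764 Ω
  Z4: Z = 1/(jωC) = -j/(ω·C) = 0 - j1129 Ω
Step 3 — Ladder network (open output): work backward from the far end, alternating series and parallel combinations. Z_in = 12.14 - j4.624 Ω = 12.99∠-20.9° Ω.
Step 4 — Source phasor: V = 10∠-30.3° V = 8.634 - j5.045 V.
Step 5 — Current: I = V / Z = 0.7594 - j0.1264 A = 0.7699∠-9.4° A.
Step 6 — Complex power: S = V·I* = 7.194 - j2.741 VA.
Step 7 — Real power: P = Re(S) = 7.194 W.
Step 8 — Reactive power: Q = Im(S) = -2.741 VAR.
Step 9 — Apparent power: |S| = 7.699 VA.
Step 10 — Power factor: PF = P/|S| = 0.9345 (leading).

(a) P = 7.194 W  (b) Q = -2.741 VAR  (c) S = 7.699 VA  (d) PF = 0.9345 (leading)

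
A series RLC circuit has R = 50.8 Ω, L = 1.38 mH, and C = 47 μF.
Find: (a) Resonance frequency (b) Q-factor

Step 1 — Resonance condition Im(Z)=0 gives ω₀ = 1/√(LC).
Step 2 — ω₀ = 1/√(0.00138·4.7e-05) = 3927 rad/s.
Step 3 — f₀ = ω₀/(2π) = 624.9 Hz.
Step 4 — Series Q: Q = ω₀L/R = 3927·0.00138/50.8 = 0.1067.

(a) f₀ = 624.9 Hz  (b) Q = 0.1067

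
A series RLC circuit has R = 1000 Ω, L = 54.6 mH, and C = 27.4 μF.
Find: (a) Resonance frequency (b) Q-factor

Step 1 — Resonance condition Im(Z)=0 gives ω₀ = 1/√(LC).
Step 2 — ω₀ = 1/√(0.0546·2.74e-05) = 817.6 rad/s.
Step 3 — f₀ = ω₀/(2π) = 130.1 Hz.
Step 4 — Series Q: Q = ω₀L/R = 817.6·0.0546/1000 = 0.04464.

(a) f₀ = 130.1 Hz  (b) Q = 0.04464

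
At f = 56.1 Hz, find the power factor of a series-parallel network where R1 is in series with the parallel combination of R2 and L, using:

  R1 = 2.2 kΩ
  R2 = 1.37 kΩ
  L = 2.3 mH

Step 1 — Angular frequency: ω = 2π·f = 2π·56.1 = 352.5 rad/s.
Step 2 — Component impedances:
  R1: Z = R = 2200 Ω
  R2: Z = R = 1370 Ω
  L: Z = jωL = j·352.5·0.0023 = 0 + j0.8107 Ω
Step 3 — Parallel branch: R2 || L = 1/(1/R2 + 1/L) = 0.0004798 + j0.8107 Ω.
Step 4 — Series with R1: Z_total = R1 + (R2 || L) = 2200 + j0.8107 Ω = 2200∠0.0° Ω.
Step 5 — Power factor: PF = cos(φ) = Re(Z)/|Z| = 2200/2200 = 1.
Step 6 — Type: Im(Z) = 0.8107 ⇒ lagging (phase φ = 0.0°).

PF = 1 (lagging, φ = 0.0°)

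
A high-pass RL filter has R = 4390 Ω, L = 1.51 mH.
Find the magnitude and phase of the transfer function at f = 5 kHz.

Step 1 — Angular frequency: ω = 2π·5000 = 3.142e+04 rad/s.
Step 2 — Transfer function: H(jω) = jωL/(R + jωL).
Step 3 — Numerator jωL = j·47.44; denominator R + jωL = 4390 + j47.44.
Step 4 — H = 0.0001168 + j0.0108.
Step 5 — Magnitude: |H| = 0.01081 (-39.3 dB); phase: φ = 89.4°.

|H| = 0.01081 (-39.3 dB), φ = 89.4°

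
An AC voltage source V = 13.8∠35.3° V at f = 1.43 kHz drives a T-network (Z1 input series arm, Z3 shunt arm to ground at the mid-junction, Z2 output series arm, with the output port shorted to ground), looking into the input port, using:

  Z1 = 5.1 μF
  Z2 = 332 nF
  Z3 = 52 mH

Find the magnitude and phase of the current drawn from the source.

Step 1 — Angular frequency: ω = 2π·f = 2π·1430 = 8985 rad/s.
Step 2 — Component impedances:
  Z1: Z = 1/(jωC) = -j/(ω·C) = 0 - j21.82 Ω
  Z2: Z = 1/(jωC) = -j/(ω·C) = 0 - j335.2 Ω
  Z3: Z = jωL = j·8985·0.052 = 0 + j467.2 Ω
Step 3 — With the output port shorted to ground, the output series arm Z2 runs from the junction to ground; the shunt arm Z3 also runs from the junction to ground. They appear in parallel: Z3 || Z2 = 0 - j1187 Ω.
Step 4 — Series with input arm Z1: Z_in = Z1 + (Z3 || Z2) = 0 - j1209 Ω = 1209∠-90.0° Ω.
Step 5 — Source phasor: V = 13.8∠35.3° V = 11.26 + j7.974 V.
Step 6 — Ohm's law: I = V / Z_total = (11.26 + j7.974) / (0 - j1209) = -0.006599 + j0.009319 A.
Step 7 — Convert to polar: |I| = 0.01142 A, ∠I = 125.3°.

I = 0.01142∠125.3° A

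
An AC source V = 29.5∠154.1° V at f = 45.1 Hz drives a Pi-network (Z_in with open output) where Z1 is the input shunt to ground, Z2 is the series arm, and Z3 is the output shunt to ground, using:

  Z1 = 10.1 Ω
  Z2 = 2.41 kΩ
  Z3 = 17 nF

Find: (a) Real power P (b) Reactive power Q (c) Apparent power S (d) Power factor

Step 1 — Angular frequency: ω = 2π·f = 2π·45.1 = 283.4 rad/s.
Step 2 — Component impedances:
  Z1: Z = R = 10.1 Ω
  Z2: Z = R = 2410 Ω
  Z3: Z = 1/(jωC) = -j/(ω·C) = 0 - j2.076e+05 Ω
Step 3 — With open output, the series arm Z2 and the output shunt Z3 appear in series to ground: Z2 + Z3 = 2410 - j2.076e+05 Ω.
Step 4 — Parallel with input shunt Z1: Z_in = Z1 || (Z2 + Z3) = 10.1 - j0.0004913 Ω = 10.1∠-0.0° Ω.
Step 5 — Source phasor: V = 29.5∠154.1° V = -26.54 + j12.89 V.
Step 6 — Current: I = V / Z = -2.627 + j1.276 A = 2.921∠154.1° A.
Step 7 — Complex power: S = V·I* = 86.16 - j0.004192 VA.
Step 8 — Real power: P = Re(S) = 86.16 W.
Step 9 — Reactive power: Q = Im(S) = -0.004192 VAR.
Step 10 — Apparent power: |S| = 86.16 VA.
Step 11 — Power factor: PF = P/|S| = 1 (leading).

(a) P = 86.16 W  (b) Q = -0.004192 VAR  (c) S = 86.16 VA  (d) PF = 1 (leading)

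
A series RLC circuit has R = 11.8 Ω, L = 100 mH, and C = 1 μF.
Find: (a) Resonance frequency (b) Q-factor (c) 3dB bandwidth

Step 1 — Resonance: ω₀ = 1/√(LC) = 1/√(0.1·1e-06) = 3162 rad/s.
Step 2 — f₀ = ω₀/(2π) = 503.3 Hz.
Step 3 — Series Q: Q = ω₀L/R = 3162·0.1/11.8 = 26.8.
Step 4 — Bandwidth: Δω = ω₀/Q = 118 rad/s; BW = Δω/(2π) = 18.78 Hz.

(a) f₀ = 503.3 Hz  (b) Q = 26.8  (c) BW = 18.78 Hz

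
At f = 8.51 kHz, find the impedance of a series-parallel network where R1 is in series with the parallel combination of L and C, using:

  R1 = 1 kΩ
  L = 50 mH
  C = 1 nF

Step 1 — Angular frequency: ω = 2π·f = 2π·8510 = 5.347e+04 rad/s.
Step 2 — Component impedances:
  R1: Z = R = 1000 Ω
  L: Z = jωL = j·5.347e+04·0.05 = 0 + j2673 Ω
  C: Z = 1/(jωC) = -j/(ω·C) = 0 - j1.87e+04 Ω
Step 3 — Parallel branch: L || C = 1/(1/L + 1/C) = 0 + j3119 Ω.
Step 4 — Series with R1: Z_total = R1 + (L || C) = 1000 + j3119 Ω = 3276∠72.2° Ω.

Z = 1000 + j3119 Ω = 3276∠72.2° Ω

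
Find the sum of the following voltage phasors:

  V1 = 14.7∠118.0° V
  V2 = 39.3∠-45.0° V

Step 1 — Convert each phasor to rectangular form:
  V1 = 14.7·(cos(118.0°) + j·sin(118.0°)) = -6.901 + j12.98 V
  V2 = 39.3·(cos(-45.0°) + j·sin(-45.0°)) = 27.79 - j27.79 V
Step 2 — Sum components: V_total = 20.89 - j14.81 V.
Step 3 — Convert to polar: |V_total| = 25.61 V, ∠V_total = -35.3°.

V_total = 25.61∠-35.3° V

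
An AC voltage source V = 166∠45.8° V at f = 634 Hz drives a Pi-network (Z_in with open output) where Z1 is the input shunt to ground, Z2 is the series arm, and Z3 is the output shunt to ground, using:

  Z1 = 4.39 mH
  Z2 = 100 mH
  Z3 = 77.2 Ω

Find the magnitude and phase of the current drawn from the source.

Step 1 — Angular frequency: ω = 2π·f = 2π·634 = 3984 rad/s.
Step 2 — Component impedances:
  Z1: Z = jωL = j·3984·0.00439 = 0 + j17.49 Ω
  Z2: Z = jωL = j·3984·0.1 = 0 + j398.4 Ω
  Z3: Z = R = 77.2 Ω
Step 3 — With open output, the series arm Z2 and the output shunt Z3 appear in series to ground: Z2 + Z3 = 77.2 + j398.4 Ω.
Step 4 — Parallel with input shunt Z1: Z_in = Z1 || (Z2 + Z3) = 0.132 + j16.78 Ω = 16.78∠89.5° Ω.
Step 5 — Source phasor: V = 166∠45.8° V = 115.7 + j119 V.
Step 6 — Ohm's law: I = V / Z_total = (115.7 + j119) / (0.132 + j16.78) = 7.147 - j6.842 A.
Step 7 — Convert to polar: |I| = 9.894 A, ∠I = -43.7°.

I = 9.894∠-43.7° A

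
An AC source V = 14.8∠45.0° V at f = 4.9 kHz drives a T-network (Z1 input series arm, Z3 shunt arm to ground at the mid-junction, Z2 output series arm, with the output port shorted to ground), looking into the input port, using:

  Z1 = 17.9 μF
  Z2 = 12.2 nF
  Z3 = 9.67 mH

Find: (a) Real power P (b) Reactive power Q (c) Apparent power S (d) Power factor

Step 1 — Angular frequency: ω = 2π·f = 2π·4900 = 3.079e+04 rad/s.
Step 2 — Component impedances:
  Z1: Z = 1/(jωC) = -j/(ω·C) = 0 - j1.815 Ω
  Z2: Z = 1/(jωC) = -j/(ω·C) = 0 - j2662 Ω
  Z3: Z = jωL = j·3.079e+04·0.00967 = 0 + j297.7 Ω
Step 3 — With the output port shorted to ground, the output series arm Z2 runs from the junction to ground; the shunt arm Z3 also runs from the junction to ground. They appear in parallel: Z3 || Z2 = 0 + j335.2 Ω.
Step 4 — Series with input arm Z1: Z_in = Z1 + (Z3 || Z2) = 0 + j333.4 Ω = 333.4∠90.0° Ω.
Step 5 — Source phasor: V = 14.8∠45.0° V = 10.47 + j10.47 V.
Step 6 — Current: I = V / Z = 0.03139 - j0.03139 A = 0.04439∠-45.0° A.
Step 7 — Complex power: S = V·I* = 0 + j0.657 VA.
Step 8 — Real power: P = Re(S) = 0 W.
Step 9 — Reactive power: Q = Im(S) = 0.657 VAR.
Step 10 — Apparent power: |S| = 0.657 VA.
Step 11 — Power factor: PF = P/|S| = 0 (lagging).

(a) P = 0 W  (b) Q = 0.657 VAR  (c) S = 0.657 VA  (d) PF = 0 (lagging)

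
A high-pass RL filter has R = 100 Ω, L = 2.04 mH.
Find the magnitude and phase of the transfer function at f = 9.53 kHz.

Step 1 — Angular frequency: ω = 2π·9530 = 5.988e+04 rad/s.
Step 2 — Transfer function: H(jω) = jωL/(R + jωL).
Step 3 — Numerator jωL = j·122.2; denominator R + jωL = 100 + j122.2.
Step 4 — H = 0.5987 + j0.4902.
Step 5 — Magnitude: |H| = 0.7738 (-2.2 dB); phase: φ = 39.3°.

|H| = 0.7738 (-2.2 dB), φ = 39.3°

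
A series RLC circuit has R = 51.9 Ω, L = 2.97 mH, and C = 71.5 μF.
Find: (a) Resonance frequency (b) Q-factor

Step 1 — Resonance condition Im(Z)=0 gives ω₀ = 1/√(LC).
Step 2 — ω₀ = 1/√(0.00297·7.15e-05) = 2170 rad/s.
Step 3 — f₀ = ω₀/(2π) = 345.4 Hz.
Step 4 — Series Q: Q = ω₀L/R = 2170·0.00297/51.9 = 0.1242.

(a) f₀ = 345.4 Hz  (b) Q = 0.1242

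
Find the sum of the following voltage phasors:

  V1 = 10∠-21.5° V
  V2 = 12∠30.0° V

Step 1 — Convert each phasor to rectangular form:
  V1 = 10·(cos(-21.5°) + j·sin(-21.5°)) = 9.304 - j3.665 V
  V2 = 12·(cos(30.0°) + j·sin(30.0°)) = 10.39 + j6 V
Step 2 — Sum components: V_total = 19.7 + j2.335 V.
Step 3 — Convert to polar: |V_total| = 19.83 V, ∠V_total = 6.8°.

V_total = 19.83∠6.8° V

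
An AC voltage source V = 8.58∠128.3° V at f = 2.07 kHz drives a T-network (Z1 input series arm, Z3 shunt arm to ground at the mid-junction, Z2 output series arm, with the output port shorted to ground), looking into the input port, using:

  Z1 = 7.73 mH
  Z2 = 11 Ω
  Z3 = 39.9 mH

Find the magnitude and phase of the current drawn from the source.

Step 1 — Angular frequency: ω = 2π·f = 2π·2070 = 1.301e+04 rad/s.
Step 2 — Component impedances:
  Z1: Z = jωL = j·1.301e+04·0.00773 = 0 + j100.5 Ω
  Z2: Z = R = 11 Ω
  Z3: Z = jωL = j·1.301e+04·0.0399 = 0 + j518.9 Ω
Step 3 — With the output port shorted to ground, the output series arm Z2 runs from the junction to ground; the shunt arm Z3 also runs from the junction to ground. They appear in parallel: Z3 || Z2 = 11 + j0.2331 Ω.
Step 4 — Series with input arm Z1: Z_in = Z1 + (Z3 || Z2) = 11 + j100.8 Ω = 101.4∠83.8° Ω.
Step 5 — Source phasor: V = 8.58∠128.3° V = -5.318 + j6.733 V.
Step 6 — Ohm's law: I = V / Z_total = (-5.318 + j6.733) / (11 + j100.8) = 0.06034 + j0.05935 A.
Step 7 — Convert to polar: |I| = 0.08464 A, ∠I = 44.5°.

I = 0.08464∠44.5° A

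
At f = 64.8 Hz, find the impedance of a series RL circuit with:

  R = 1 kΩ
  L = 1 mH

Step 1 — Angular frequency: ω = 2π·f = 2π·64.8 = 407.2 rad/s.
Step 2 — Component impedances:
  R: Z = R = 1000 Ω
  L: Z = jωL = j·407.2·0.001 = 0 + j0.4072 Ω
Step 3 — Series combination: Z_total = R + L = 1000 + j0.4072 Ω = 1000∠0.0° Ω.

Z = 1000 + j0.4072 Ω = 1000∠0.0° Ω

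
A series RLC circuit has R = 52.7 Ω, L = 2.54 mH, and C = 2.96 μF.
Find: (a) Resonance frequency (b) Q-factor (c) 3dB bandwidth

Step 1 — Resonance condition Im(Z)=0 gives ω₀ = 1/√(LC).
Step 2 — ω₀ = 1/√(0.00254·2.96e-06) = 1.153e+04 rad/s.
Step 3 — f₀ = ω₀/(2π) = 1836 Hz.
Step 4 — Series Q: Q = ω₀L/R = 1.153e+04·0.00254/52.7 = 0.5559.
Step 5 — 3dB bandwidth: Δω = ω₀/Q = 2.075e+04 rad/s; BW = Δω/(2π) = 3302 Hz.

(a) f₀ = 1836 Hz  (b) Q = 0.5559  (c) BW = 3302 Hz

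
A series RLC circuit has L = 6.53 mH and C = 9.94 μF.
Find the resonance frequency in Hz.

Step 1 — Resonance condition Im(Z)=0 gives ω₀ = 1/√(LC).
Step 2 — ω₀ = 1/√(0.00653·9.94e-06) = 3925 rad/s.
Step 3 — f₀ = ω₀/(2π) = 624.7 Hz.

f₀ = 624.7 Hz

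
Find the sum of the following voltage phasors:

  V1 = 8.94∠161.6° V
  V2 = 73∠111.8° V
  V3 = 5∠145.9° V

Step 1 — Convert each phasor to rectangular form:
  V1 = 8.94·(cos(161.6°) + j·sin(161.6°)) = -8.483 + j2.822 V
  V2 = 73·(cos(111.8°) + j·sin(111.8°)) = -27.11 + j67.78 V
  V3 = 5·(cos(145.9°) + j·sin(145.9°)) = -4.14 + j2.803 V
Step 2 — Sum components: V_total = -39.73 + j73.4 V.
Step 3 — Convert to polar: |V_total| = 83.47 V, ∠V_total = 118.4°.

V_total = 83.47∠118.4° V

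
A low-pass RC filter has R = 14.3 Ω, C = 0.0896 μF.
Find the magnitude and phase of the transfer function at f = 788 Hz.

Step 1 — Angular frequency: ω = 2π·788 = 4951 rad/s.
Step 2 — Transfer function: H(jω) = 1/(1 + jωRC).
Step 3 — Denominator: 1 + jωRC = 1 + j·4951·14.3·8.96e-08 = 1 + j0.006344.
Step 4 — H = 1 - j0.006344.
Step 5 — Magnitude: |H| = 1 (-0.0 dB); phase: φ = -0.4°.

|H| = 1 (-0.0 dB), φ = -0.4°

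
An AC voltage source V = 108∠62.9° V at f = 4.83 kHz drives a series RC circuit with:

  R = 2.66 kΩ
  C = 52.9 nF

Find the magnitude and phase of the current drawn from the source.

Step 1 — Angular frequency: ω = 2π·f = 2π·4830 = 3.035e+04 rad/s.
Step 2 — Component impedances:
  R: Z = R = 2660 Ω
  C: Z = 1/(jωC) = -j/(ω·C) = 0 - j622.9 Ω
Step 3 — Series combination: Z_total = R + C = 2660 - j622.9 Ω = 2732∠-13.2° Ω.
Step 4 — Source phasor: V = 108∠62.9° V = 49.2 + j96.14 V.
Step 5 — Ohm's law: I = V / Z_total = (49.2 + j96.14) / (2660 - j622.9) = 0.00951 + j0.03837 A.
Step 6 — Convert to polar: |I| = 0.03953 A, ∠I = 76.1°.

I = 0.03953∠76.1° A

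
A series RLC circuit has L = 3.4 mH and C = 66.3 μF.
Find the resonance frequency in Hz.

Step 1 — Resonance condition Im(Z)=0 gives ω₀ = 1/√(LC).
Step 2 — ω₀ = 1/√(0.0034·6.63e-05) = 2106 rad/s.
Step 3 — f₀ = ω₀/(2π) = 335.2 Hz.

f₀ = 335.2 Hz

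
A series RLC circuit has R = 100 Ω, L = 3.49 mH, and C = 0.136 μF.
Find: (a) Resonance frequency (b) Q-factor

Step 1 — Resonance condition Im(Z)=0 gives ω₀ = 1/√(LC).
Step 2 — ω₀ = 1/√(0.00349·1.36e-07) = 4.59e+04 rad/s.
Step 3 — f₀ = ω₀/(2π) = 7305 Hz.
Step 4 — Series Q: Q = ω₀L/R = 4.59e+04·0.00349/100 = 1.602.

(a) f₀ = 7305 Hz  (b) Q = 1.602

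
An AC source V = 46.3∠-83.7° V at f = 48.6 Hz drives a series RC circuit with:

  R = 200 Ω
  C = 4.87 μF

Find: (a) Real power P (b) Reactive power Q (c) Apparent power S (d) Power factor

Step 1 — Angular frequency: ω = 2π·f = 2π·48.6 = 305.4 rad/s.
Step 2 — Component impedances:
  R: Z = R = 200 Ω
  C: Z = 1/(jωC) = -j/(ω·C) = 0 - j672.4 Ω
Step 3 — Series combination: Z_total = R + C = 200 - j672.4 Ω = 701.6∠-73.4° Ω.
Step 4 — Source phasor: V = 46.3∠-83.7° V = 5.081 - j46.02 V.
Step 5 — Current: I = V / Z = 0.06494 - j0.01176 A = 0.066∠-10.3° A.
Step 6 — Complex power: S = V·I* = 0.8711 - j2.929 VA.
Step 7 — Real power: P = Re(S) = 0.8711 W.
Step 8 — Reactive power: Q = Im(S) = -2.929 VAR.
Step 9 — Apparent power: |S| = 3.056 VA.
Step 10 — Power factor: PF = P/|S| = 0.2851 (leading).

(a) P = 0.8711 W  (b) Q = -2.929 VAR  (c) S = 3.056 VA  (d) PF = 0.2851 (leading)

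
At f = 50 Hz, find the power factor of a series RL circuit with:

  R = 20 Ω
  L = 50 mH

Step 1 — Angular frequency: ω = 2π·f = 2π·50 = 314.2 rad/s.
Step 2 — Component impedances:
  R: Z = R = 20 Ω
  L: Z = jωL = j·314.2·0.05 = 0 + j15.71 Ω
Step 3 — Series combination: Z_total = R + L = 20 + j15.71 Ω = 25.43∠38.1° Ω.
Step 4 — Power factor: PF = cos(φ) = Re(Z)/|Z| = 20/25.431 = 0.7864.
Step 5 — Type: Im(Z) = 15.71 ⇒ lagging (phase φ = 38.1°).

PF = 0.7864 (lagging, φ = 38.1°)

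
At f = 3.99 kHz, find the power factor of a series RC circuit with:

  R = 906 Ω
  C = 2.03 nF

Step 1 — Angular frequency: ω = 2π·f = 2π·3990 = 2.507e+04 rad/s.
Step 2 — Component impedances:
  R: Z = R = 906 Ω
  C: Z = 1/(jωC) = -j/(ω·C) = 0 - j1.965e+04 Ω
Step 3 — Series combination: Z_total = R + C = 906 - j1.965e+04 Ω = 1.967e+04∠-87.4° Ω.
Step 4 — Power factor: PF = cos(φ) = Re(Z)/|Z| = 906/1.967e+04 = 0.04606.
Step 5 — Type: Im(Z) = -1.965e+04 ⇒ leading (phase φ = -87.4°).

PF = 0.04606 (leading, φ = -87.4°)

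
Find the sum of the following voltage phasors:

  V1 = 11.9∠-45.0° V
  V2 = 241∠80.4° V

Step 1 — Convert each phasor to rectangular form:
  V1 = 11.9·(cos(-45.0°) + j·sin(-45.0°)) = 8.415 - j8.415 V
  V2 = 241·(cos(80.4°) + j·sin(80.4°)) = 40.19 + j237.6 V
Step 2 — Sum components: V_total = 48.61 + j229.2 V.
Step 3 — Convert to polar: |V_total| = 234.3 V, ∠V_total = 78.0°.

V_total = 234.3∠78.0° V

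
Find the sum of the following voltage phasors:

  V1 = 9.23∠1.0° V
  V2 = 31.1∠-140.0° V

Step 1 — Convert each phasor to rectangular form:
  V1 = 9.23·(cos(1.0°) + j·sin(1.0°)) = 9.229 + j0.1611 V
  V2 = 31.1·(cos(-140.0°) + j·sin(-140.0°)) = -23.82 - j19.99 V
Step 2 — Sum components: V_total = -14.6 - j19.83 V.
Step 3 — Convert to polar: |V_total| = 24.62 V, ∠V_total = -126.4°.

V_total = 24.62∠-126.4° V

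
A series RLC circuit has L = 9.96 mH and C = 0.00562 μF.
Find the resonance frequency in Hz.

Step 1 — Resonance condition Im(Z)=0 gives ω₀ = 1/√(LC).
Step 2 — ω₀ = 1/√(0.00996·5.62e-09) = 1.337e+05 rad/s.
Step 3 — f₀ = ω₀/(2π) = 2.127e+04 Hz.

f₀ = 2.127e+04 Hz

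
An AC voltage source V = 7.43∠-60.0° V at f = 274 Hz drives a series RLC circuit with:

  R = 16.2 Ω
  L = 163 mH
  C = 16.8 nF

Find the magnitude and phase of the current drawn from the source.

Step 1 — Angular frequency: ω = 2π·f = 2π·274 = 1722 rad/s.
Step 2 — Component impedances:
  R: Z = R = 16.2 Ω
  L: Z = jωL = j·1722·0.163 = 0 + j280.6 Ω
  C: Z = 1/(jωC) = -j/(ω·C) = 0 - j3.457e+04 Ω
Step 3 — Series combination: Z_total = R + L + C = 16.2 - j3.429e+04 Ω = 3.429e+04∠-90.0° Ω.
Step 4 — Source phasor: V = 7.43∠-60.0° V = 3.715 - j6.435 V.
Step 5 — Ohm's law: I = V / Z_total = (3.715 - j6.435) / (16.2 - j3.429e+04) = 0.0001877 + j0.0001082 A.
Step 6 — Convert to polar: |I| = 0.0002167 A, ∠I = 30.0°.

I = 0.0002167∠30.0° A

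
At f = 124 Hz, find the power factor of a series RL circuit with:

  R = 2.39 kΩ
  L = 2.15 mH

Step 1 — Angular frequency: ω = 2π·f = 2π·124 = 779.1 rad/s.
Step 2 — Component impedances:
  R: Z = R = 2390 Ω
  L: Z = jωL = j·779.1·0.00215 = 0 + j1.675 Ω
Step 3 — Series combination: Z_total = R + L = 2390 + j1.675 Ω = 2390∠0.0° Ω.
Step 4 — Power factor: PF = cos(φ) = Re(Z)/|Z| = 2390/2390 = 1.
Step 5 — Type: Im(Z) = 1.675 ⇒ lagging (phase φ = 0.0°).

PF = 1 (lagging, φ = 0.0°)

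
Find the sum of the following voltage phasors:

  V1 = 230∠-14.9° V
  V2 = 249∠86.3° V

Step 1 — Convert each phasor to rectangular form:
  V1 = 230·(cos(-14.9°) + j·sin(-14.9°)) = 222.3 - j59.14 V
  V2 = 249·(cos(86.3°) + j·sin(86.3°)) = 16.07 + j248.5 V
Step 2 — Sum components: V_total = 238.3 + j189.3 V.
Step 3 — Convert to polar: |V_total| = 304.4 V, ∠V_total = 38.5°.

V_total = 304.4∠38.5° V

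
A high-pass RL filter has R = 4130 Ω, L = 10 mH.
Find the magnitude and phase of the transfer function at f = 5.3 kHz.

Step 1 — Angular frequency: ω = 2π·5300 = 3.33e+04 rad/s.
Step 2 — Transfer function: H(jω) = jωL/(R + jωL).
Step 3 — Numerator jωL = j·333; denominator R + jωL = 4130 + j333.
Step 4 — H = 0.006459 + j0.08011.
Step 5 — Magnitude: |H| = 0.08037 (-21.9 dB); phase: φ = 85.4°.

|H| = 0.08037 (-21.9 dB), φ = 85.4°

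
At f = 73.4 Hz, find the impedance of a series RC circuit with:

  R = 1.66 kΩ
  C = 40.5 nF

Step 1 — Angular frequency: ω = 2π·f = 2π·73.4 = 461.2 rad/s.
Step 2 — Component impedances:
  R: Z = R = 1660 Ω
  C: Z = 1/(jωC) = -j/(ω·C) = 0 - j5.354e+04 Ω
Step 3 — Series combination: Z_total = R + C = 1660 - j5.354e+04 Ω = 5.356e+04∠-88.2° Ω.

Z = 1660 - j5.354e+04 Ω = 5.356e+04∠-88.2° Ω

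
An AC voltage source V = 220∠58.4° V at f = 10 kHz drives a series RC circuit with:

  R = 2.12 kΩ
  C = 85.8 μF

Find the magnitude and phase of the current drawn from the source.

Step 1 — Angular frequency: ω = 2π·f = 2π·1e+04 = 6.283e+04 rad/s.
Step 2 — Component impedances:
  R: Z = R = 2120 Ω
  C: Z = 1/(jωC) = -j/(ω·C) = 0 - j0.1855 Ω
Step 3 — Series combination: Z_total = R + C = 2120 - j0.1855 Ω = 2120∠-0.0° Ω.
Step 4 — Source phasor: V = 220∠58.4° V = 115.3 + j187.4 V.
Step 5 — Ohm's law: I = V / Z_total = (115.3 + j187.4) / (2120 - j0.1855) = 0.05437 + j0.08839 A.
Step 6 — Convert to polar: |I| = 0.1038 A, ∠I = 58.4°.

I = 0.1038∠58.4° A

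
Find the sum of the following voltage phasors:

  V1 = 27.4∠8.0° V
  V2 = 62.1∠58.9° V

Step 1 — Convert each phasor to rectangular form:
  V1 = 27.4·(cos(8.0°) + j·sin(8.0°)) = 27.13 + j3.813 V
  V2 = 62.1·(cos(58.9°) + j·sin(58.9°)) = 32.08 + j53.17 V
Step 2 — Sum components: V_total = 59.21 + j56.99 V.
Step 3 — Convert to polar: |V_total| = 82.18 V, ∠V_total = 43.9°.

V_total = 82.18∠43.9° V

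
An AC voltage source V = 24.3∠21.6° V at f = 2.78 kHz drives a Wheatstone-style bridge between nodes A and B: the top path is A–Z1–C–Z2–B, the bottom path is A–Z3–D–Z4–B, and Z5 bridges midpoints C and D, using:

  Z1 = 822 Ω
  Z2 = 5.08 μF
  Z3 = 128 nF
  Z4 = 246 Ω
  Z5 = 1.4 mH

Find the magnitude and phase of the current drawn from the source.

Step 1 — Angular frequency: ω = 2π·f = 2π·2780 = 1.747e+04 rad/s.
Step 2 — Component impedances:
  Z1: Z = R = 822 Ω
  Z2: Z = 1/(jωC) = -j/(ω·C) = 0 - j11.27 Ω
  Z3: Z = 1/(jωC) = -j/(ω·C) = 0 - j447.3 Ω
  Z4: Z = R = 246 Ω
  Z5: Z = jωL = j·1.747e+04·0.0014 = 0 + j24.45 Ω
Step 3 — Bridge requires nodal analysis (the Z5 bridge couples midpoints C and D, so the two paths cannot be reduced to a simple series/parallel combination). Setting node B to ground and injecting 1 A at node A, the 3-node admittance system at A, C, D solves to V_A = Z_AB = 171.9 - j345 Ω = 385.4∠-63.5° Ω.
Step 4 — Source phasor: V = 24.3∠21.6° V = 22.59 + j8.945 V.
Step 5 — Ohm's law: I = V / Z_total = (22.59 + j8.945) / (171.9 - j345) = 0.005369 + j0.06282 A.
Step 6 — Convert to polar: |I| = 0.06305 A, ∠I = 85.1°.

I = 0.06305∠85.1° A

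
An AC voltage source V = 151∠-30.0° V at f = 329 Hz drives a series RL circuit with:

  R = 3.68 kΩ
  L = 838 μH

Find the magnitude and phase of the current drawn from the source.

Step 1 — Angular frequency: ω = 2π·f = 2π·329 = 2067 rad/s.
Step 2 — Component impedances:
  R: Z = R = 3680 Ω
  L: Z = jωL = j·2067·0.000838 = 0 + j1.732 Ω
Step 3 — Series combination: Z_total = R + L = 3680 + j1.732 Ω = 3680∠0.0° Ω.
Step 4 — Source phasor: V = 151∠-30.0° V = 130.8 - j75.5 V.
Step 5 — Ohm's law: I = V / Z_total = (130.8 - j75.5) / (3680 + j1.732) = 0.03553 - j0.02053 A.
Step 6 — Convert to polar: |I| = 0.04103 A, ∠I = -30.0°.

I = 0.04103∠-30.0° A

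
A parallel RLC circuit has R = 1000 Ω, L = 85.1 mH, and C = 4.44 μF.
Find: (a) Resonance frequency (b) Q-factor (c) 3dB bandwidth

Step 1 — Resonance: ω₀ = 1/√(LC) = 1/√(0.0851·4.44e-06) = 1627 rad/s.
Step 2 — f₀ = ω₀/(2π) = 258.9 Hz.
Step 3 — Parallel Q: Q = R/(ω₀L) = 1000/(1627·0.0851) = 7.223.
Step 4 — Bandwidth: Δω = ω₀/Q = 225.2 rad/s; BW = Δω/(2π) = 35.85 Hz.

(a) f₀ = 258.9 Hz  (b) Q = 7.223  (c) BW = 35.85 Hz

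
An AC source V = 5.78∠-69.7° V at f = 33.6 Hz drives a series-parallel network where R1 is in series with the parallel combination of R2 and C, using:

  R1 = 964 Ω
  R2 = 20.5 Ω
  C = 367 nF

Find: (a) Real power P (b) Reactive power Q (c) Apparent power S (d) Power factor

Step 1 — Angular frequency: ω = 2π·f = 2π·33.6 = 211.1 rad/s.
Step 2 — Component impedances:
  R1: Z = R = 964 Ω
  R2: Z = R = 20.5 Ω
  C: Z = 1/(jωC) = -j/(ω·C) = 0 - j1.291e+04 Ω
Step 3 — Parallel branch: R2 || C = 1/(1/R2 + 1/C) = 20.5 - j0.03256 Ω.
Step 4 — Series with R1: Z_total = R1 + (R2 || C) = 984.5 - j0.03256 Ω = 984.5∠-0.0° Ω.
Step 5 — Source phasor: V = 5.78∠-69.7° V = 2.005 - j5.421 V.
Step 6 — Current: I = V / Z = 0.002037 - j0.005506 A = 0.005871∠-69.7° A.
Step 7 — Complex power: S = V·I* = 0.03393 - j1.122e-06 VA.
Step 8 — Real power: P = Re(S) = 0.03393 W.
Step 9 — Reactive power: Q = Im(S) = -1.122e-06 VAR.
Step 10 — Apparent power: |S| = 0.03393 VA.
Step 11 — Power factor: PF = P/|S| = 1 (leading).

(a) P = 0.03393 W  (b) Q = -1.122e-06 VAR  (c) S = 0.03393 VA  (d) PF = 1 (leading)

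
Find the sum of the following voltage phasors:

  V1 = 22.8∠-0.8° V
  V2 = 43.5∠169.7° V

Step 1 — Convert each phasor to rectangular form:
  V1 = 22.8·(cos(-0.8°) + j·sin(-0.8°)) = 22.8 - j0.3183 V
  V2 = 43.5·(cos(169.7°) + j·sin(169.7°)) = -42.8 + j7.778 V
Step 2 — Sum components: V_total = -20 + j7.46 V.
Step 3 — Convert to polar: |V_total| = 21.35 V, ∠V_total = 159.5°.

V_total = 21.35∠159.5° V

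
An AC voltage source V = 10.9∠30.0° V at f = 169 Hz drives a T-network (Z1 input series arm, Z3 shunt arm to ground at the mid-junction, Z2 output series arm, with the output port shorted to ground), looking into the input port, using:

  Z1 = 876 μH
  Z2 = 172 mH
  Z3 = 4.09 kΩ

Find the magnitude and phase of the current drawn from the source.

Step 1 — Angular frequency: ω = 2π·f = 2π·169 = 1062 rad/s.
Step 2 — Component impedances:
  Z1: Z = jωL = j·1062·0.000876 = 0 + j0.9302 Ω
  Z2: Z = jωL = j·1062·0.172 = 0 + j182.6 Ω
  Z3: Z = R = 4090 Ω
Step 3 — With the output port shorted to ground, the output series arm Z2 runs from the junction to ground; the shunt arm Z3 also runs from the junction to ground. They appear in parallel: Z3 || Z2 = 8.14 + j182.3 Ω.
Step 4 — Series with input arm Z1: Z_in = Z1 + (Z3 || Z2) = 8.14 + j183.2 Ω = 183.4∠87.5° Ω.
Step 5 — Source phasor: V = 10.9∠30.0° V = 9.44 + j5.45 V.
Step 6 — Ohm's law: I = V / Z_total = (9.44 + j5.45) / (8.14 + j183.2) = 0.03197 - j0.0501 A.
Step 7 — Convert to polar: |I| = 0.05944 A, ∠I = -57.5°.

I = 0.05944∠-57.5° A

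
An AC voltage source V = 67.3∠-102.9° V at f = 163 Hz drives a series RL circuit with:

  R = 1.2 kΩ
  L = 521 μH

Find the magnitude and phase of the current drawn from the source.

Step 1 — Angular frequency: ω = 2π·f = 2π·163 = 1024 rad/s.
Step 2 — Component impedances:
  R: Z = R = 1200 Ω
  L: Z = jωL = j·1024·0.000521 = 0 + j0.5336 Ω
Step 3 — Series combination: Z_total = R + L = 1200 + j0.5336 Ω = 1200∠0.0° Ω.
Step 4 — Source phasor: V = 67.3∠-102.9° V = -15.02 - j65.6 V.
Step 5 — Ohm's law: I = V / Z_total = (-15.02 - j65.6) / (1200 + j0.5336) = -0.01254 - j0.05466 A.
Step 6 — Convert to polar: |I| = 0.05608 A, ∠I = -102.9°.

I = 0.05608∠-102.9° A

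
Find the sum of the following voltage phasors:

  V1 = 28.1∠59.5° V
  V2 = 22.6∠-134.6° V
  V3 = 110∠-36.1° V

Step 1 — Convert each phasor to rectangular form:
  V1 = 28.1·(cos(59.5°) + j·sin(59.5°)) = 14.26 + j24.21 V
  V2 = 22.6·(cos(-134.6°) + j·sin(-134.6°)) = -15.87 - j16.09 V
  V3 = 110·(cos(-36.1°) + j·sin(-36.1°)) = 88.88 - j64.81 V
Step 2 — Sum components: V_total = 87.27 - j56.69 V.
Step 3 — Convert to polar: |V_total| = 104.1 V, ∠V_total = -33.0°.

V_total = 104.1∠-33.0° V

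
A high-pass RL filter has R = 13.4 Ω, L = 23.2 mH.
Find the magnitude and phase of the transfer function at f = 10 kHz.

Step 1 — Angular frequency: ω = 2π·1e+04 = 6.283e+04 rad/s.
Step 2 — Transfer function: H(jω) = jωL/(R + jωL).
Step 3 — Numerator jωL = j·1458; denominator R + jωL = 13.4 + j1458.
Step 4 — H = 0.9999 + j0.009192.
Step 5 — Magnitude: |H| = 1 (-0.0 dB); phase: φ = 0.5°.

|H| = 1 (-0.0 dB), φ = 0.5°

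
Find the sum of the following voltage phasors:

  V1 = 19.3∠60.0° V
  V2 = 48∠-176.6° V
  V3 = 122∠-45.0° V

Step 1 — Convert each phasor to rectangular form:
  V1 = 19.3·(cos(60.0°) + j·sin(60.0°)) = 9.65 + j16.71 V
  V2 = 48·(cos(-176.6°) + j·sin(-176.6°)) = -47.92 - j2.847 V
  V3 = 122·(cos(-45.0°) + j·sin(-45.0°)) = 86.27 - j86.27 V
Step 2 — Sum components: V_total = 48 - j72.4 V.
Step 3 — Convert to polar: |V_total| = 86.87 V, ∠V_total = -56.5°.

V_total = 86.87∠-56.5° V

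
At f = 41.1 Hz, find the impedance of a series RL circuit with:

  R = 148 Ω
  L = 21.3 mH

Step 1 — Angular frequency: ω = 2π·f = 2π·41.1 = 258.2 rad/s.
Step 2 — Component impedances:
  R: Z = R = 148 Ω
  L: Z = jωL = j·258.2·0.0213 = 0 + j5.5 Ω
Step 3 — Series combination: Z_total = R + L = 148 + j5.5 Ω = 148.1∠2.1° Ω.

Z = 148 + j5.5 Ω = 148.1∠2.1° Ω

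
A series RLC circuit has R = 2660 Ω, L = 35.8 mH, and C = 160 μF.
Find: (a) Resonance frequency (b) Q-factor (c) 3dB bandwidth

Step 1 — Resonance: ω₀ = 1/√(LC) = 1/√(0.0358·0.00016) = 417.8 rad/s.
Step 2 — f₀ = ω₀/(2π) = 66.5 Hz.
Step 3 — Series Q: Q = ω₀L/R = 417.8·0.0358/2660 = 0.005623.
Step 4 — Bandwidth: Δω = ω₀/Q = 7.43e+04 rad/s; BW = Δω/(2π) = 1.183e+04 Hz.

(a) f₀ = 66.5 Hz  (b) Q = 0.005623  (c) BW = 1.183e+04 Hz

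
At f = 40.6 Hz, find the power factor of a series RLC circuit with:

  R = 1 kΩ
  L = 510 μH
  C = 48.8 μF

Step 1 — Angular frequency: ω = 2π·f = 2π·40.6 = 255.1 rad/s.
Step 2 — Component impedances:
  R: Z = R = 1000 Ω
  L: Z = jωL = j·255.1·0.00051 = 0 + j0.1301 Ω
  C: Z = 1/(jωC) = -j/(ω·C) = 0 - j80.33 Ω
Step 3 — Series combination: Z_total = R + L + C = 1000 - j80.2 Ω = 1003∠-4.6° Ω.
Step 4 — Power factor: PF = cos(φ) = Re(Z)/|Z| = 1000/1003.2 = 0.9968.
Step 5 — Type: Im(Z) = -80.2 ⇒ leading (phase φ = -4.6°).

PF = 0.9968 (leading, φ = -4.6°)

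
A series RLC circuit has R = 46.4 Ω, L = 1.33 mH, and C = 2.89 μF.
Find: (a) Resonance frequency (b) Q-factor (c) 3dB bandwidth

Step 1 — Resonance: ω₀ = 1/√(LC) = 1/√(0.00133·2.89e-06) = 1.613e+04 rad/s.
Step 2 — f₀ = ω₀/(2π) = 2567 Hz.
Step 3 — Series Q: Q = ω₀L/R = 1.613e+04·0.00133/46.4 = 0.4623.
Step 4 — Bandwidth: Δω = ω₀/Q = 3.489e+04 rad/s; BW = Δω/(2π) = 5552 Hz.

(a) f₀ = 2567 Hz  (b) Q = 0.4623  (c) BW = 5552 Hz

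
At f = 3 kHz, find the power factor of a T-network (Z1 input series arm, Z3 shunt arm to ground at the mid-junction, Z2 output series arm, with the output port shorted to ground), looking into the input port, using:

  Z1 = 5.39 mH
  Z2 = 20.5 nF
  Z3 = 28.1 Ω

Step 1 — Angular frequency: ω = 2π·f = 2π·3000 = 1.885e+04 rad/s.
Step 2 — Component impedances:
  Z1: Z = jωL = j·1.885e+04·0.00539 = 0 + j101.6 Ω
  Z2: Z = 1/(jωC) = -j/(ω·C) = 0 - j2588 Ω
  Z3: Z = R = 28.1 Ω
Step 3 — With the output port shorted to ground, the output series arm Z2 runs from the junction to ground; the shunt arm Z3 also runs from the junction to ground. They appear in parallel: Z3 || Z2 = 28.1 - j0.3051 Ω.
Step 4 — Series with input arm Z1: Z_in = Z1 + (Z3 || Z2) = 28.1 + j101.3 Ω = 105.1∠74.5° Ω.
Step 5 — Power factor: PF = cos(φ) = Re(Z)/|Z| = 28.097/105.12 = 0.2673.
Step 6 — Type: Im(Z) = 101.3 ⇒ lagging (phase φ = 74.5°).

PF = 0.2673 (lagging, φ = 74.5°)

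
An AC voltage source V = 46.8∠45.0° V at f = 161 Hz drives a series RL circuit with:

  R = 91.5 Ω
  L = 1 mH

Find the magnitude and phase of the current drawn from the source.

Step 1 — Angular frequency: ω = 2π·f = 2π·161 = 1012 rad/s.
Step 2 — Component impedances:
  R: Z = R = 91.5 Ω
  L: Z = jωL = j·1012·0.001 = 0 + j1.012 Ω
Step 3 — Series combination: Z_total = R + L = 91.5 + j1.012 Ω = 91.51∠0.6° Ω.
Step 4 — Source phasor: V = 46.8∠45.0° V = 33.09 + j33.09 V.
Step 5 — Ohm's law: I = V / Z_total = (33.09 + j33.09) / (91.5 + j1.012) = 0.3656 + j0.3576 A.
Step 6 — Convert to polar: |I| = 0.5114 A, ∠I = 44.4°.

I = 0.5114∠44.4° A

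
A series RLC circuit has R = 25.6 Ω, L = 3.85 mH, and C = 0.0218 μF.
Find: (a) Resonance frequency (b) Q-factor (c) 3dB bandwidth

Step 1 — Resonance: ω₀ = 1/√(LC) = 1/√(0.00385·2.18e-08) = 1.092e+05 rad/s.
Step 2 — f₀ = ω₀/(2π) = 1.737e+04 Hz.
Step 3 — Series Q: Q = ω₀L/R = 1.092e+05·0.00385/25.6 = 16.42.
Step 4 — Bandwidth: Δω = ω₀/Q = 6649 rad/s; BW = Δω/(2π) = 1058 Hz.

(a) f₀ = 1.737e+04 Hz  (b) Q = 16.42  (c) BW = 1058 Hz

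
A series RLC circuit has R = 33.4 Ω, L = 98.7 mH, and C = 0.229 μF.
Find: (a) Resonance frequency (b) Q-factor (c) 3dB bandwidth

Step 1 — Resonance: ω₀ = 1/√(LC) = 1/√(0.0987·2.29e-07) = 6652 rad/s.
Step 2 — f₀ = ω₀/(2π) = 1059 Hz.
Step 3 — Series Q: Q = ω₀L/R = 6652·0.0987/33.4 = 19.66.
Step 4 — Bandwidth: Δω = ω₀/Q = 338.4 rad/s; BW = Δω/(2π) = 53.86 Hz.

(a) f₀ = 1059 Hz  (b) Q = 19.66  (c) BW = 53.86 Hz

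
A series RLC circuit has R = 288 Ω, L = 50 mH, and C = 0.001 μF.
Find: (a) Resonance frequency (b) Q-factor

Step 1 — Resonance condition Im(Z)=0 gives ω₀ = 1/√(LC).
Step 2 — ω₀ = 1/√(0.05·1e-09) = 1.414e+05 rad/s.
Step 3 — f₀ = ω₀/(2π) = 2.251e+04 Hz.
Step 4 — Series Q: Q = ω₀L/R = 1.414e+05·0.05/288 = 24.55.

(a) f₀ = 2.251e+04 Hz  (b) Q = 24.55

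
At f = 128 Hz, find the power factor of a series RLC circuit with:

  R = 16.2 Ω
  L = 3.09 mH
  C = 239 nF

Step 1 — Angular frequency: ω = 2π·f = 2π·128 = 804.2 rad/s.
Step 2 — Component impedances:
  R: Z = R = 16.2 Ω
  L: Z = jωL = j·804.2·0.00309 = 0 + j2.485 Ω
  C: Z = 1/(jωC) = -j/(ω·C) = 0 - j5203 Ω
Step 3 — Series combination: Z_total = R + L + C = 16.2 - j5200 Ω = 5200∠-89.8° Ω.
Step 4 — Power factor: PF = cos(φ) = Re(Z)/|Z| = 16.2/5200 = 0.003115.
Step 5 — Type: Im(Z) = -5200 ⇒ leading (phase φ = -89.8°).

PF = 0.003115 (leading, φ = -89.8°)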